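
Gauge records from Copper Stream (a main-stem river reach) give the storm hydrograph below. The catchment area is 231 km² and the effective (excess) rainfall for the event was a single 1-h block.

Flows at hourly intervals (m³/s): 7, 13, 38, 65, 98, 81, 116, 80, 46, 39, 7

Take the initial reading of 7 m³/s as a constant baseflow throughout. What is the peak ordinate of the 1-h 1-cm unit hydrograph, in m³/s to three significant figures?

U_p ≈ 136 m³/s

Direct runoff: 0.0, 6.0, 31.0, 58.0, 91.0, 74.0, 109.0, 73.0, 39.0, 32.0, 0.0 m³/s; ΣQ_DR = 513.0 m³/s, peak = 109.0 m³/s.
Runoff depth d = ΣQ_DR·Δt / A = 513.0 × 3600 / (231 km²) = 7.995 mm.
The 1-cm UH is the DRH scaled by (10 mm)/d, so U_p = 109.0 × 10/7.995 = 136 m³/s.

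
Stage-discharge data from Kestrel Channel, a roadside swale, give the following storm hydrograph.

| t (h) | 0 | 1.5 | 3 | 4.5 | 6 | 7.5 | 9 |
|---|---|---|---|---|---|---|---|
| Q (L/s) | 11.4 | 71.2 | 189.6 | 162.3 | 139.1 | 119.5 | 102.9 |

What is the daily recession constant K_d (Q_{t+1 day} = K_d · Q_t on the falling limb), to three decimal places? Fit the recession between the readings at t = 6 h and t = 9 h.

Between t = 6 h and t = 9 h the flow falls from 139.1 to 102.9 L/s over 2×1.5 h = 3 h.
Per-interval ratio K = (102.9/139.1)^(1/2) = 0.8601; K_d = K^(24/1.5) = 0.090.

K_d ≈ 0.090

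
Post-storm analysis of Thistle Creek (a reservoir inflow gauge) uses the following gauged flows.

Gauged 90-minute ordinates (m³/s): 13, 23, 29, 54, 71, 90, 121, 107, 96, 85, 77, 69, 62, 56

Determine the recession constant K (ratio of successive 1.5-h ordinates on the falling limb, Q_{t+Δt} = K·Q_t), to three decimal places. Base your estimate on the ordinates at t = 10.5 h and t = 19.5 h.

K ≈ 0.898

Using the recession-limb readings at t = 10.5 h and t = 19.5 h: Q falls from 107 to 56 m³/s over 6 intervals.
K = (Q₂/Q₁)^(1/6) = (56/107)^(1/6) = 0.898.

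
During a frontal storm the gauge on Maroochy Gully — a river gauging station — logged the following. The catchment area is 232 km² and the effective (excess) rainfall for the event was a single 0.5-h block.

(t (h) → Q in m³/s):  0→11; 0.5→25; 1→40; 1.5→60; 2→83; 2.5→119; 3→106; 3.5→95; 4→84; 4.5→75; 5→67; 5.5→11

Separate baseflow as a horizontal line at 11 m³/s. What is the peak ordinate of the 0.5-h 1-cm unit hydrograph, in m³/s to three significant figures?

U_p ≈ 216 m³/s

Direct runoff: 0.0, 14.0, 29.0, 49.0, 72.0, 108.0, 95.0, 84.0, 73.0, 64.0, 56.0, 0.0 m³/s; ΣQ_DR = 644.0 m³/s, peak = 108.0 m³/s.
Runoff depth d = ΣQ_DR·Δt / A = 644.0 × 1800 / (232 km²) = 4.997 mm.
The 1-cm UH is the DRH scaled by (10 mm)/d, so U_p = 108.0 × 10/4.997 = 216 m³/s.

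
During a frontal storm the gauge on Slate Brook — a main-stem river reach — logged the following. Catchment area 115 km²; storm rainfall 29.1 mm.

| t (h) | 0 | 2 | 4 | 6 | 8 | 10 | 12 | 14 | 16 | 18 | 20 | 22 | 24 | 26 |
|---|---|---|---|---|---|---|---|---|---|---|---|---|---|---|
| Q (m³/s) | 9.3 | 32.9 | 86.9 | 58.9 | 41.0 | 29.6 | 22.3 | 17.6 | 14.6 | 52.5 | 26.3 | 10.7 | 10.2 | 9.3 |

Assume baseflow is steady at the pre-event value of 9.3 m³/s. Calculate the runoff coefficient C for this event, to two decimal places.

C ≈ 0.63

ΣQ_DR = 291.9 m³/s; V = ΣQ_DR·Δt = 2.102 × 10^6 m³.
Runoff depth d = V / A = 18.28 mm.
C = d / P = 18.28 / 29.1 = 0.63.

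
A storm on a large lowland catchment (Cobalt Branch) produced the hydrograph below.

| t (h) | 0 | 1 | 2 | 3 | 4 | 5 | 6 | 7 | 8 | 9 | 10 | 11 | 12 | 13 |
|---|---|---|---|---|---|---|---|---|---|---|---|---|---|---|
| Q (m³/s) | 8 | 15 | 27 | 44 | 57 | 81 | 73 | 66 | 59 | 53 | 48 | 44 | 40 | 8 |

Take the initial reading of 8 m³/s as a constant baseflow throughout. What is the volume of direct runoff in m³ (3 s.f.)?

V ≈ 1.84 × 10^6 m³

Direct-runoff ordinates (Q − Q_b): 0.0, 7.0, 19.0, 36.0, 49.0, 73.0, 65.0, 58.0, 51.0, 45.0, 40.0, 36.0, 32.0, 0.0 m³/s.
ΣQ_DR = 511.0 m³/s.
With Δt = 1 h = 3600 s, V = ΣQ_DR · Δt = 511.0 × 3600 = 1.84 × 10^6 m³.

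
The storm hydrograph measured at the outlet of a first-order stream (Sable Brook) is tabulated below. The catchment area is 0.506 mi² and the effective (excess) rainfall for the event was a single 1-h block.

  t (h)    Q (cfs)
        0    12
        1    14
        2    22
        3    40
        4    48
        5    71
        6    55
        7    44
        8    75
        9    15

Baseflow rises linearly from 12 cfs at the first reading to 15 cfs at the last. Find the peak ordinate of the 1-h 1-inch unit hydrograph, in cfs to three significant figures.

Direct runoff: 0.00, 1.67, 9.33, 27.00, 34.67, 57.33, 41.00, 29.67, 60.33, 0.00 cfs; ΣQ_DR = 261.0 cfs, peak = 60.33 cfs.
Runoff depth d = ΣQ_DR·Δt / A = 261.0 × 3600 / (0.506 mi²) = 0.7993 in.
The 1-inch UH is the DRH scaled by (1 in)/d, so U_p = 60.33 × 1/0.7993 = 75.5 cfs.

U_p ≈ 75.5 cfs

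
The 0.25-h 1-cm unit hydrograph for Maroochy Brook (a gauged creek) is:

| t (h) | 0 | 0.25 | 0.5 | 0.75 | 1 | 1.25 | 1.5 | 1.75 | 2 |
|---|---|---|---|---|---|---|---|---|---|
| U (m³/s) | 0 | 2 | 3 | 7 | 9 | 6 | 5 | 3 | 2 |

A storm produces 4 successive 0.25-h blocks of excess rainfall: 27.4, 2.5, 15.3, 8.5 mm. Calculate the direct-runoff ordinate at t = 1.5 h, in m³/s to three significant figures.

By discrete convolution, Q_j = Σ (P_i / 10 mm) · U_{j−i}.
At t = 1.5 h (j=6): Q = (27.4/10)·5 + (2.5/10)·6 + (15.3/10)·9 + (8.5/10)·7 = 34.9 m³/s.

Q ≈ 34.9 m³/s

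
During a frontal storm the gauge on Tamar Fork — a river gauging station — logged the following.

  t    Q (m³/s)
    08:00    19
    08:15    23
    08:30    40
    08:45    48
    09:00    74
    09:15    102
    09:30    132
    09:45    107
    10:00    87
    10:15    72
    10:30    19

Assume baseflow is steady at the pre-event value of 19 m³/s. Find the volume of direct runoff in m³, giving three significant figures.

V ≈ 4.63 × 10^5 m³

Direct-runoff ordinates (Q − Q_b): 0.0, 4.0, 21.0, 29.0, 55.0, 83.0, 113.0, 88.0, 68.0, 53.0, 0.0 m³/s.
ΣQ_DR = 514.0 m³/s.
With Δt = 0.25 h = 900 s, V = ΣQ_DR · Δt = 514.0 × 900 = 4.63 × 10^5 m³.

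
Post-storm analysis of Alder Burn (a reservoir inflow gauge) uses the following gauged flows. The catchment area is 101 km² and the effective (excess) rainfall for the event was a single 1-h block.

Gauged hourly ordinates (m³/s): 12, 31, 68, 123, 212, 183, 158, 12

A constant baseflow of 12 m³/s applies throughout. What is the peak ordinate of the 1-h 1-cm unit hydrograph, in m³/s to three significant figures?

Direct runoff: 0.0, 19.0, 56.0, 111.0, 200.0, 171.0, 146.0, 0.0 m³/s; ΣQ_DR = 703.0 m³/s, peak = 200.0 m³/s.
Runoff depth d = ΣQ_DR·Δt / A = 703.0 × 3600 / (101 km²) = 25.06 mm.
The 1-cm UH is the DRH scaled by (10 mm)/d, so U_p = 200.0 × 10/25.06 = 79.8 m³/s.

U_p ≈ 79.8 m³/s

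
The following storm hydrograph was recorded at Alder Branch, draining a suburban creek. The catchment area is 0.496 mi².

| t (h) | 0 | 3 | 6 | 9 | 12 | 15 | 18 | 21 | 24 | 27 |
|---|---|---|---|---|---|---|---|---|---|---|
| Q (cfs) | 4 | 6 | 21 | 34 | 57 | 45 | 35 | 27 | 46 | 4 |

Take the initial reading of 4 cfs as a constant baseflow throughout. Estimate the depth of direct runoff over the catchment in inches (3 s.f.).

d ≈ 2.24 in

Direct runoff: 0.0, 2.0, 17.0, 30.0, 53.0, 41.0, 31.0, 23.0, 42.0, 0.0 cfs; ΣQ_DR = 239.0 cfs.
V = ΣQ_DR · Δt = 239.0 × 10800 s = 2.581 × 10^6 ft³.
Over A = 0.496 mi², depth = V / A = 2.24 in.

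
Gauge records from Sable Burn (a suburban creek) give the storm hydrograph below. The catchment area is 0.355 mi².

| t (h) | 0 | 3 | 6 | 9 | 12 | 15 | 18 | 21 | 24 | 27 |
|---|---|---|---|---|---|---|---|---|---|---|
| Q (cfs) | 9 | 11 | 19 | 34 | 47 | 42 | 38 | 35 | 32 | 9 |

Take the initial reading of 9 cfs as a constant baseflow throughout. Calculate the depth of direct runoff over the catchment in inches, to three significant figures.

d ≈ 2.44 in

Direct runoff: 0.0, 2.0, 10.0, 25.0, 38.0, 33.0, 29.0, 26.0, 23.0, 0.0 cfs; ΣQ_DR = 186.0 cfs.
V = ΣQ_DR · Δt = 186.0 × 10800 s = 2.009 × 10^6 ft³.
Over A = 0.355 mi², depth = V / A = 2.44 in.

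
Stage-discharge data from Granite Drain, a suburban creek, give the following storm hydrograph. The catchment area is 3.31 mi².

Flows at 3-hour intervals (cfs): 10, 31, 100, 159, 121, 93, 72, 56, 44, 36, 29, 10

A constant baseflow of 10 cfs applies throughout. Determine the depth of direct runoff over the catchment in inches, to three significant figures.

Direct runoff: 0.0, 21.0, 90.0, 149.0, 111.0, 83.0, 62.0, 46.0, 34.0, 26.0, 19.0, 0.0 cfs; ΣQ_DR = 641.0 cfs.
V = ΣQ_DR · Δt = 641.0 × 10800 s = 6.923 × 10^6 ft³.
Over A = 3.31 mi², depth = V / A = 0.900 in.

d ≈ 0.900 in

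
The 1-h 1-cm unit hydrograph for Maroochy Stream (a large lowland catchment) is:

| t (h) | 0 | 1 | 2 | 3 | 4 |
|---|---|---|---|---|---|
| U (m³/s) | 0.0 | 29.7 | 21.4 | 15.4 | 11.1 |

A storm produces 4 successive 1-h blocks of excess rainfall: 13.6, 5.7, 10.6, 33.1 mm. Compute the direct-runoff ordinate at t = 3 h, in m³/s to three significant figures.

By discrete convolution, Q_j = Σ (P_i / 10 mm) · U_{j−i}.
At t = 3 h (j=3): Q = (13.6/10)·15.4 + (5.7/10)·21.4 + (10.6/10)·29.7 + (33.1/10)·0.0 = 64.6 m³/s.

Q ≈ 64.6 m³/s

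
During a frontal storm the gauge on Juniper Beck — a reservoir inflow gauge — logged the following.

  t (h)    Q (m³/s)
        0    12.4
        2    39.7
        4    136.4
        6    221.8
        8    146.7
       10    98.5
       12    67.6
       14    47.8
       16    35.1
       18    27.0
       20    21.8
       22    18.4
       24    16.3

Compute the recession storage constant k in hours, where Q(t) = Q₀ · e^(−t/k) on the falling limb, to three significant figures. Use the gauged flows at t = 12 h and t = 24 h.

k ≈ 8.44 h

On the falling limb, Q drops from 67.6 to 16.3 m³/s between t = 12 h and t = 24 h (Δt = 12 h).
k = −Δt / ln(Q₂/Q₁) = −12 / ln(16.3/67.6) = 8.44 h.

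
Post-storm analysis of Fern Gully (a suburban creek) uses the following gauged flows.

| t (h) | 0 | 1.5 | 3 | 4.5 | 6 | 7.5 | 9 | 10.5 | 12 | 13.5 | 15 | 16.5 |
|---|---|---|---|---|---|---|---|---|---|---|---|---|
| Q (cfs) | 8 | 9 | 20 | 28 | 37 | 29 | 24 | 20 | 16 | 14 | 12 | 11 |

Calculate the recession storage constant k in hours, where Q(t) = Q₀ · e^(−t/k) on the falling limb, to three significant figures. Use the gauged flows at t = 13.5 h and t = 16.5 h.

k ≈ 12.4 h

On the falling limb, Q drops from 14 to 11 cfs between t = 13.5 h and t = 16.5 h (Δt = 3 h).
k = −Δt / ln(Q₂/Q₁) = −3 / ln(11/14) = 12.4 h.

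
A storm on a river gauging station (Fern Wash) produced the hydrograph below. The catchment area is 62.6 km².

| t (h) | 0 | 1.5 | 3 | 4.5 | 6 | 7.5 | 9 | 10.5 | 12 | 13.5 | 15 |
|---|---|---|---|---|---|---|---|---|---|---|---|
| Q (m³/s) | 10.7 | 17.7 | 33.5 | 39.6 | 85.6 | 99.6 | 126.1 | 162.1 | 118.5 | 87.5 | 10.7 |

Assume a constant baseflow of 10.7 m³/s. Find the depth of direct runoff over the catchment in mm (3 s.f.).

Direct runoff: 0.0, 7.0, 22.8, 28.9, 74.9, 88.9, 115.4, 151.4, 107.8, 76.8, 0.0 m³/s; ΣQ_DR = 673.9 m³/s.
V = ΣQ_DR · Δt = 673.9 × 5400 s = 3.639 × 10^6 m³.
Over A = 62.6 km², depth = V / A = 58.1 mm.

d ≈ 58.1 mm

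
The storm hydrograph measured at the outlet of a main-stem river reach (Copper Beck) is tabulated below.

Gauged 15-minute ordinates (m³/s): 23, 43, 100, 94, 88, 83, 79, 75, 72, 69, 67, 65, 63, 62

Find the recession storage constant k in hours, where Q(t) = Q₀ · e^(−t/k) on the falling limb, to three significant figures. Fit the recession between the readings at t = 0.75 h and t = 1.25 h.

k ≈ 4.02 h

On the falling limb, Q drops from 94 to 83 m³/s between t = 0.75 h and t = 1.25 h (Δt = 0.5 h).
k = −Δt / ln(Q₂/Q₁) = −0.5 / ln(83/94) = 4.02 h.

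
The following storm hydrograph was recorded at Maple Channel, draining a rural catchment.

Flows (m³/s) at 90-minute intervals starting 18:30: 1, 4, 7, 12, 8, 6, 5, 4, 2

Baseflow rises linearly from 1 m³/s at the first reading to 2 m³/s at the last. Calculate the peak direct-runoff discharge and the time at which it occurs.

Q_p = 10.62 m³/s at t = 23:00

Subtracting baseflow gives direct-runoff ordinates: 0.00, 2.88, 5.75, 10.62, 6.50, 4.38, 3.25, 2.12, 0.00 m³/s.
The maximum is 10.62 m³/s, occurring at the reading for t = 23:00.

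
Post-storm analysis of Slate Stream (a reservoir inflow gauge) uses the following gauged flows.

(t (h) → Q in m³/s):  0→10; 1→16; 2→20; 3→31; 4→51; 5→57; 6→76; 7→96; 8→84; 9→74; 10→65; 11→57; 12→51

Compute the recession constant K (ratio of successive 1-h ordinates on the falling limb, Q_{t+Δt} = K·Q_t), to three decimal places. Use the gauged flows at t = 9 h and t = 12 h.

K ≈ 0.883

Using the recession-limb readings at t = 9 h and t = 12 h: Q falls from 74 to 51 m³/s over 3 intervals.
K = (Q₂/Q₁)^(1/3) = (51/74)^(1/3) = 0.883.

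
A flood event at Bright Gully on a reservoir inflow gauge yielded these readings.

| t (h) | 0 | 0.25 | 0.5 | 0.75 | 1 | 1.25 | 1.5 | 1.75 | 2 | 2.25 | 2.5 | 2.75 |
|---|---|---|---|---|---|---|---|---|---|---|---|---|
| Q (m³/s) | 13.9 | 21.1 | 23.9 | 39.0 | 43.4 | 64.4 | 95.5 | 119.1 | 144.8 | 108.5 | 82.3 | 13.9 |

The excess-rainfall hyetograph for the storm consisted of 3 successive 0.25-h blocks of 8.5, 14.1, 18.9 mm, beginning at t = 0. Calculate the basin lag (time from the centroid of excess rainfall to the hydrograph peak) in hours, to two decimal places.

t_L ≈ 1.56 h

Centroid of excess rainfall: t_c = Σ P_i·t̄_i / ΣP_i = 0.4377 h (block centres at 0.125, 0.375, 0.625 h).
Hydrograph peak occurs at t = 2 h, so basin lag t_L = 2 − 0.4377 = 1.56 h.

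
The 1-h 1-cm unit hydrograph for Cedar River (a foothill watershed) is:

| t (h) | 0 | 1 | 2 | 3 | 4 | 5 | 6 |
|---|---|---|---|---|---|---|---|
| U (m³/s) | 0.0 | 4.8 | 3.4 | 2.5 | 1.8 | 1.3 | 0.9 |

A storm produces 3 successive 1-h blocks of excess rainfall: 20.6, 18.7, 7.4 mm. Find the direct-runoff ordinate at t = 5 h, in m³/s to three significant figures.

By discrete convolution, Q_j = Σ (P_i / 10 mm) · U_{j−i}.
At t = 5 h (j=5): Q = (20.6/10)·1.3 + (18.7/10)·1.8 + (7.4/10)·2.5 = 7.89 m³/s.

Q ≈ 7.89 m³/s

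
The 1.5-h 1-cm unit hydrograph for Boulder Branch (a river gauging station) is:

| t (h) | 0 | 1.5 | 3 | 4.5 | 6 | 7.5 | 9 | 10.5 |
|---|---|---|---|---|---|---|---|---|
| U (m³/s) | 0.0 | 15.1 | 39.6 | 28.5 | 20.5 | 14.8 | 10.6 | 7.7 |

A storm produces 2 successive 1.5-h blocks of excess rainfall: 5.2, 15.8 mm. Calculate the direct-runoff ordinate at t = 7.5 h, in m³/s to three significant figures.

Q ≈ 40.1 m³/s

By discrete convolution, Q_j = Σ (P_i / 10 mm) · U_{j−i}.
At t = 7.5 h (j=5): Q = (5.2/10)·14.8 + (15.8/10)·20.5 = 40.1 m³/s.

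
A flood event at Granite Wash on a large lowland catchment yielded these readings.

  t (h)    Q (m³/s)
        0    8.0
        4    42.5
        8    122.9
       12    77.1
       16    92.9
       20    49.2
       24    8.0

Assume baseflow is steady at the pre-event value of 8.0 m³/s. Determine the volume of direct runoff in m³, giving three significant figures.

V ≈ 4.96 × 10^6 m³

Direct-runoff ordinates (Q − Q_b): 0.0, 34.5, 114.9, 69.1, 84.9, 41.2, 0.0 m³/s.
ΣQ_DR = 344.6 m³/s.
With Δt = 4 h = 14400 s, V = ΣQ_DR · Δt = 344.6 × 14400 = 4.96 × 10^6 m³.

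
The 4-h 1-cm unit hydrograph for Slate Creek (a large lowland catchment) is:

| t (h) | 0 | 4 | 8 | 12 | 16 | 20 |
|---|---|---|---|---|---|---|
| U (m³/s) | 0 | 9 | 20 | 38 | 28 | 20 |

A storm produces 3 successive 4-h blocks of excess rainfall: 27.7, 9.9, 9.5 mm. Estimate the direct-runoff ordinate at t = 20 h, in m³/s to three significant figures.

By discrete convolution, Q_j = Σ (P_i / 10 mm) · U_{j−i}.
At t = 20 h (j=5): Q = (27.7/10)·20 + (9.9/10)·28 + (9.5/10)·38 = 119 m³/s.

Q ≈ 119 m³/s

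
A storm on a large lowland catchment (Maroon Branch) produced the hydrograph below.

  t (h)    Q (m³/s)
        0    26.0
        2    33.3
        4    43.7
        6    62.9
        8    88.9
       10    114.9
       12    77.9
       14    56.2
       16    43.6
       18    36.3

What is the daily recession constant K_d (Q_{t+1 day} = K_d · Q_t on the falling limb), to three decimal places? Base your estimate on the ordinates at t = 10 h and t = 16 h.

K_d ≈ 0.021

Between t = 10 h and t = 16 h the flow falls from 114.9 to 43.6 m³/s over 3×2 h = 6 h.
Per-interval ratio K = (43.6/114.9)^(1/3) = 0.7240; K_d = K^(24/2) = 0.021.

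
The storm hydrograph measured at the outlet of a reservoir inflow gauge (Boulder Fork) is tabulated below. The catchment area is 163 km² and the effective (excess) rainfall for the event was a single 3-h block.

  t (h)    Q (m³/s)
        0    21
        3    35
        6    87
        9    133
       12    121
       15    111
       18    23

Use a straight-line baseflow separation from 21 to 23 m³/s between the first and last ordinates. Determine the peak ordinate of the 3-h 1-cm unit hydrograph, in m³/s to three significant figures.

U_p ≈ 44.4 m³/s

Direct runoff: 0.00, 13.67, 65.33, 111.00, 98.67, 88.33, 0.00 m³/s; ΣQ_DR = 377.0 m³/s, peak = 111.00 m³/s.
Runoff depth d = ΣQ_DR·Δt / A = 377.0 × 10800 / (163 km²) = 24.98 mm.
The 1-cm UH is the DRH scaled by (10 mm)/d, so U_p = 111.00 × 10/24.98 = 44.4 m³/s.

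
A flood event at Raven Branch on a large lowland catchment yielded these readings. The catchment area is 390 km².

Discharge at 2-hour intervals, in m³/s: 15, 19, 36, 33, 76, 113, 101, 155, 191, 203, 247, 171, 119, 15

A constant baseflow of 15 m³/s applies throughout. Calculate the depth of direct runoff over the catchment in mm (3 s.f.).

Direct runoff: 0.0, 4.0, 21.0, 18.0, 61.0, 98.0, 86.0, 140.0, 176.0, 188.0, 232.0, 156.0, 104.0, 0.0 m³/s; ΣQ_DR = 1284 m³/s.
V = ΣQ_DR · Δt = 1284 × 7200 s = 9.245 × 10^6 m³.
Over A = 390 km², depth = V / A = 23.7 mm.

d ≈ 23.7 mm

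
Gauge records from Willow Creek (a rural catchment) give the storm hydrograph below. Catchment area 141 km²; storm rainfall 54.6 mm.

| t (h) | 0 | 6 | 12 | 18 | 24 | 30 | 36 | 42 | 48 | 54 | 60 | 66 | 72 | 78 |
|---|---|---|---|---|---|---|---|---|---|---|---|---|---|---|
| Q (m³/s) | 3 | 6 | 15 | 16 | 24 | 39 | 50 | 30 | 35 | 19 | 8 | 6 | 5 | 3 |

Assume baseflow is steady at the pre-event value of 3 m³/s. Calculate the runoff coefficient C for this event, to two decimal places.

ΣQ_DR = 217.0 m³/s; V = ΣQ_DR·Δt = 4.687 × 10^6 m³.
Runoff depth d = V / A = 33.24 mm.
C = d / P = 33.24 / 54.6 = 0.61.

C ≈ 0.61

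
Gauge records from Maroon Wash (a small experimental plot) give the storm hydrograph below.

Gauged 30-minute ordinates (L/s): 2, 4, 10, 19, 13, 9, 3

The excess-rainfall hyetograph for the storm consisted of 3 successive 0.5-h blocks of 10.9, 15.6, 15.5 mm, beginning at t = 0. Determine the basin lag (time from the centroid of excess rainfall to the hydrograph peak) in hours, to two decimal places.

t_L ≈ 0.70 h

Centroid of excess rainfall: t_c = Σ P_i·t̄_i / ΣP_i = 0.8048 h (block centres at 0.25, 0.75, 1.25 h).
Hydrograph peak occurs at t = 1.5 h, so basin lag t_L = 1.5 − 0.8048 = 0.70 h.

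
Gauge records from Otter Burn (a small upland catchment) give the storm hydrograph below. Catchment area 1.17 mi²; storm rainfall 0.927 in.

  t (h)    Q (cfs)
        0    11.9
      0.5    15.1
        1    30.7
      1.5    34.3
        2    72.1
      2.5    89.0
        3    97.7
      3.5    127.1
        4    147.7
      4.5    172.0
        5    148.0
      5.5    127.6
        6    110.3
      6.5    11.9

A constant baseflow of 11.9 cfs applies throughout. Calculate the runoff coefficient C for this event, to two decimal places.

ΣQ_DR = 1029 cfs; V = ΣQ_DR·Δt = 1.852 × 10^6 ft³.
Runoff depth d = V / A = 0.6813 in.
C = d / P = 0.6813 / 0.927 = 0.73.

C ≈ 0.73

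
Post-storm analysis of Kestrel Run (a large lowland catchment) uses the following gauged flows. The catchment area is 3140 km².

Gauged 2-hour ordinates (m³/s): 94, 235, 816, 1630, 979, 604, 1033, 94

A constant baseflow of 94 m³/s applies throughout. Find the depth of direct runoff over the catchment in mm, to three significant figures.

d ≈ 10.9 mm

Direct runoff: 0.0, 141.0, 722.0, 1536.0, 885.0, 510.0, 939.0, 0.0 m³/s; ΣQ_DR = 4733 m³/s.
V = ΣQ_DR · Δt = 4733 × 7200 s = 3.408 × 10^7 m³.
Over A = 3140 km², depth = V / A = 10.9 mm.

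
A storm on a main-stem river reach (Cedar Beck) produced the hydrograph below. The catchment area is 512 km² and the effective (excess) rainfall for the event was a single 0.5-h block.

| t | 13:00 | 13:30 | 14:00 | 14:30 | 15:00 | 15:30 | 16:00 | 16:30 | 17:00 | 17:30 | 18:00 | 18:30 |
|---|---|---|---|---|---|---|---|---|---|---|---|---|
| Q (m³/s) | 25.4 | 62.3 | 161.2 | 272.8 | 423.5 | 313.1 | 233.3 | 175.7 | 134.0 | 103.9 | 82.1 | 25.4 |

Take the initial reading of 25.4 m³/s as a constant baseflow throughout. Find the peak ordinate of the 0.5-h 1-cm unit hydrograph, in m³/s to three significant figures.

U_p ≈ 663 m³/s

Direct runoff: 0.0, 36.9, 135.8, 247.4, 398.1, 287.7, 207.9, 150.3, 108.6, 78.5, 56.7, 0.0 m³/s; ΣQ_DR = 1708 m³/s, peak = 398.1 m³/s.
Runoff depth d = ΣQ_DR·Δt / A = 1708 × 1800 / (512 km²) = 6.004 mm.
The 1-cm UH is the DRH scaled by (10 mm)/d, so U_p = 398.1 × 10/6.004 = 663 m³/s.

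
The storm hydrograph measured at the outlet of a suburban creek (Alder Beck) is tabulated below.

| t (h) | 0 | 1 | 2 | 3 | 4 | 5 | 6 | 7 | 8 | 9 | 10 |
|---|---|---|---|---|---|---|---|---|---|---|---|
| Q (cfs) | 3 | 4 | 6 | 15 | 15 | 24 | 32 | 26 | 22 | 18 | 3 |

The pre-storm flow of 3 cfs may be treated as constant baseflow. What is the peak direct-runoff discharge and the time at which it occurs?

Q_p = 29.0 cfs at t = 6 h

Subtracting baseflow gives direct-runoff ordinates: 0.0, 1.0, 3.0, 12.0, 12.0, 21.0, 29.0, 23.0, 19.0, 15.0, 0.0 cfs.
The maximum is 29.0 cfs, occurring at the reading for t = 6 h.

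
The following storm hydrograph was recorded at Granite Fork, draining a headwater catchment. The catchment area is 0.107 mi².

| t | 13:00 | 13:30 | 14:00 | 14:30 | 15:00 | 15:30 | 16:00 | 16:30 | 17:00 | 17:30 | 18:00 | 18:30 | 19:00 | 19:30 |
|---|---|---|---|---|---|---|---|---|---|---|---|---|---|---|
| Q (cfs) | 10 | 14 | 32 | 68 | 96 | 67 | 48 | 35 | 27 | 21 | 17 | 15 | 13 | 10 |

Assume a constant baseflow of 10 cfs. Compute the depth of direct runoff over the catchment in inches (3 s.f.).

d ≈ 2.41 in

Direct runoff: 0.0, 4.0, 22.0, 58.0, 86.0, 57.0, 38.0, 25.0, 17.0, 11.0, 7.0, 5.0, 3.0, 0.0 cfs; ΣQ_DR = 333.0 cfs.
V = ΣQ_DR · Δt = 333.0 × 1800 s = 5.994 × 10^5 ft³.
Over A = 0.107 mi², depth = V / A = 2.41 in.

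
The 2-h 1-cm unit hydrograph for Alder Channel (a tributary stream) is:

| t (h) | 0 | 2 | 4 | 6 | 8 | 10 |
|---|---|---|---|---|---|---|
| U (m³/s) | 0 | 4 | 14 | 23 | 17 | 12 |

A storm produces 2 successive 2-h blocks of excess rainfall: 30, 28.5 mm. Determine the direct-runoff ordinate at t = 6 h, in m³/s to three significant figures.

Q ≈ 109 m³/s

By discrete convolution, Q_j = Σ (P_i / 10 mm) · U_{j−i}.
At t = 6 h (j=3): Q = (30/10)·23 + (28.5/10)·14 = 109 m³/s.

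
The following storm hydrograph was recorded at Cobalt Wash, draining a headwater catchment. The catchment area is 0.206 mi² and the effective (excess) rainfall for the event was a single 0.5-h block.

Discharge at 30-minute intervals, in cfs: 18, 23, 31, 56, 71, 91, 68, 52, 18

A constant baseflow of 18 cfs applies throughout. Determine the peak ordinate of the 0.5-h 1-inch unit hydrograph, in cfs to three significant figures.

U_p ≈ 73.0 cfs

Direct runoff: 0.0, 5.0, 13.0, 38.0, 53.0, 73.0, 50.0, 34.0, 0.0 cfs; ΣQ_DR = 266.0 cfs, peak = 73.0 cfs.
Runoff depth d = ΣQ_DR·Δt / A = 266.0 × 1800 / (0.206 mi²) = 1.000 in.
The 1-inch UH is the DRH scaled by (1 in)/d, so U_p = 73.0 × 1/1.000 = 73.0 cfs.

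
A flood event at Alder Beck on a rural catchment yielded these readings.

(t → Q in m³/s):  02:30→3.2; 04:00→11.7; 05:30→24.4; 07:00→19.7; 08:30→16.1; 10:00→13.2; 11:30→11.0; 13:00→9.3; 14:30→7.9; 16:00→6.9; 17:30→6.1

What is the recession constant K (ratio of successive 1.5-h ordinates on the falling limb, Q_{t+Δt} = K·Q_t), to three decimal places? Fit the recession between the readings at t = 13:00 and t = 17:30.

Using the recession-limb readings at t = 13:00 and t = 17:30: Q falls from 9.3 to 6.1 m³/s over 3 intervals.
K = (Q₂/Q₁)^(1/3) = (6.1/9.3)^(1/3) = 0.869.

K ≈ 0.869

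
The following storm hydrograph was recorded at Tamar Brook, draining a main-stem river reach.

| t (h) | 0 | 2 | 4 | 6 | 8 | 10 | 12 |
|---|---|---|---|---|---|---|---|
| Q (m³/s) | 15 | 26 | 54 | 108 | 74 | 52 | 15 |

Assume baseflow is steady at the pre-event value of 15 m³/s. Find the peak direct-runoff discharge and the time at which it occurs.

Subtracting baseflow gives direct-runoff ordinates: 0.0, 11.0, 39.0, 93.0, 59.0, 37.0, 0.0 m³/s.
The maximum is 93.0 m³/s, occurring at the reading for t = 6 h.

Q_p = 93.0 m³/s at t = 6 h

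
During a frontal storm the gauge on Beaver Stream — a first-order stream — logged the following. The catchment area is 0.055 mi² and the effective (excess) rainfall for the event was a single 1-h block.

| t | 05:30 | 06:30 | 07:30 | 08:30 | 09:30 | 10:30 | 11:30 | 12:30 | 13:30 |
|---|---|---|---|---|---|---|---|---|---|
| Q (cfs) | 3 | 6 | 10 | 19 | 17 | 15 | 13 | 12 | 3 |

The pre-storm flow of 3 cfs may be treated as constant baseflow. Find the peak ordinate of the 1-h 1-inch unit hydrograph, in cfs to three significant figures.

U_p ≈ 8.00 cfs

Direct runoff: 0.0, 3.0, 7.0, 16.0, 14.0, 12.0, 10.0, 9.0, 0.0 cfs; ΣQ_DR = 71.00 cfs, peak = 16.0 cfs.
Runoff depth d = ΣQ_DR·Δt / A = 71.00 × 3600 / (0.055 mi²) = 2.000 in.
The 1-inch UH is the DRH scaled by (1 in)/d, so U_p = 16.0 × 1/2.000 = 8.00 cfs.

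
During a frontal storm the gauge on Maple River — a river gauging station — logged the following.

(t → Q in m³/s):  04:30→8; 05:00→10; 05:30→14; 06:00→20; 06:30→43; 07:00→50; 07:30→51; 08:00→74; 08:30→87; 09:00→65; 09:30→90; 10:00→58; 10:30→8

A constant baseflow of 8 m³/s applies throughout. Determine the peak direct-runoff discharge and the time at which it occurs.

Q_p = 82.0 m³/s at t = 09:30

Subtracting baseflow gives direct-runoff ordinates: 0.0, 2.0, 6.0, 12.0, 35.0, 42.0, 43.0, 66.0, 79.0, 57.0, 82.0, 50.0, 0.0 m³/s.
The maximum is 82.0 m³/s, occurring at the reading for t = 09:30.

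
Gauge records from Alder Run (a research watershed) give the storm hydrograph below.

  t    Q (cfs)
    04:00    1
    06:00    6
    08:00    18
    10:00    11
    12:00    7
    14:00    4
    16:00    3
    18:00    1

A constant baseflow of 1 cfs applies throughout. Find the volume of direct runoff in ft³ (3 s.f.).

V ≈ 3.10 × 10^5 ft³

Direct-runoff ordinates (Q − Q_b): 0.0, 5.0, 17.0, 10.0, 6.0, 3.0, 2.0, 0.0 cfs.
ΣQ_DR = 43.00 cfs.
With Δt = 2 h = 7200 s, V = ΣQ_DR · Δt = 43.00 × 7200 = 3.10 × 10^5 ft³.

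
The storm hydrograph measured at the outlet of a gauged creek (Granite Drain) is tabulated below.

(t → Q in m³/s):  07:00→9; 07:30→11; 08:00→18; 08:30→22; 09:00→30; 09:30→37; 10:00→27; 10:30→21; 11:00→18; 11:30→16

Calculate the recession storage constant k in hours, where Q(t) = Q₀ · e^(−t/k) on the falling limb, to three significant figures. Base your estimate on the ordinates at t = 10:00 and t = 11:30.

On the falling limb, Q drops from 27 to 16 m³/s between t = 10:00 and t = 11:30 (Δt = 1.5 h).
k = −Δt / ln(Q₂/Q₁) = −1.5 / ln(16/27) = 2.87 h.

k ≈ 2.87 h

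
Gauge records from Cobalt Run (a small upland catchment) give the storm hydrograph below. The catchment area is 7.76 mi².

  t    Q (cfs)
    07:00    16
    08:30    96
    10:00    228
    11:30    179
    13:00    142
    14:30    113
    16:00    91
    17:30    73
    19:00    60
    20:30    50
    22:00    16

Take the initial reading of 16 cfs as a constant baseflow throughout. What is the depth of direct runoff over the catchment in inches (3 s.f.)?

Direct runoff: 0.0, 80.0, 212.0, 163.0, 126.0, 97.0, 75.0, 57.0, 44.0, 34.0, 0.0 cfs; ΣQ_DR = 888.0 cfs.
V = ΣQ_DR · Δt = 888.0 × 5400 s = 4.795 × 10^6 ft³.
Over A = 7.76 mi², depth = V / A = 0.266 in.

d ≈ 0.266 in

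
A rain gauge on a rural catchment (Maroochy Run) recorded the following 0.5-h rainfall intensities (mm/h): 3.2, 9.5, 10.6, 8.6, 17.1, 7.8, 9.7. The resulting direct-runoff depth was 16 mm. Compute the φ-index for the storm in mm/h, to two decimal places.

φ ≈ 5.22 mm/h

Only the 6 blocks with intensity above φ contribute runoff: 9.5, 10.6, 8.6, 17.1, 7.8, 9.7 mm/h.
Σ(I−φ)·Δt = d  ⇒  (9.5+10.6+8.6+17.1+7.8+9.7 − 6φ)·0.5 = 16
φ = (63.30 − 16/0.5) / 6 = 5.22 mm/h.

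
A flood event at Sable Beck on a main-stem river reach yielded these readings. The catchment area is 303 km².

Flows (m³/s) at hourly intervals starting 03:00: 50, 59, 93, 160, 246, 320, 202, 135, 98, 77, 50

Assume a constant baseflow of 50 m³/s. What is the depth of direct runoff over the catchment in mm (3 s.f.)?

d ≈ 11.2 mm

Direct runoff: 0.0, 9.0, 43.0, 110.0, 196.0, 270.0, 152.0, 85.0, 48.0, 27.0, 0.0 m³/s; ΣQ_DR = 940.0 m³/s.
V = ΣQ_DR · Δt = 940.0 × 3600 s = 3.384 × 10^6 m³.
Over A = 303 km², depth = V / A = 11.2 mm.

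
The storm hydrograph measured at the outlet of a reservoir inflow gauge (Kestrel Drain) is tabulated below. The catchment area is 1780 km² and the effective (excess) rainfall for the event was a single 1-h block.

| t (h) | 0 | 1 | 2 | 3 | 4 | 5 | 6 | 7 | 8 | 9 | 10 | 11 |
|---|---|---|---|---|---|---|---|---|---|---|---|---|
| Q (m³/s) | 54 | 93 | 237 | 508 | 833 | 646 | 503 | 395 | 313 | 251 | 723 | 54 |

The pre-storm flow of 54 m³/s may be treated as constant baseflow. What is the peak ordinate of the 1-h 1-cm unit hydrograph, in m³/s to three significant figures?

U_p ≈ 972 m³/s

Direct runoff: 0.0, 39.0, 183.0, 454.0, 779.0, 592.0, 449.0, 341.0, 259.0, 197.0, 669.0, 0.0 m³/s; ΣQ_DR = 3962 m³/s, peak = 779.0 m³/s.
Runoff depth d = ΣQ_DR·Δt / A = 3962 × 3600 / (1780 km²) = 8.013 mm.
The 1-cm UH is the DRH scaled by (10 mm)/d, so U_p = 779.0 × 10/8.013 = 972 m³/s.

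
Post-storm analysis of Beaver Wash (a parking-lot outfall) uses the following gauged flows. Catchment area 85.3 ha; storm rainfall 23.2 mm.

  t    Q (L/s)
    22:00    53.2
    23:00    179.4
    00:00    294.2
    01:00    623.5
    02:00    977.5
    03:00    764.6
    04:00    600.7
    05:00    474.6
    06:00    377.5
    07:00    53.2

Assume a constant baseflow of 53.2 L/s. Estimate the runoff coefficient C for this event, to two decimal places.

ΣQ_DR = 3866 L/s; V = ΣQ_DR·Δt = 1.392 × 10^7 L.
Runoff depth d = V / A = 16.32 mm.
C = d / P = 16.32 / 23.2 = 0.70.

C ≈ 0.70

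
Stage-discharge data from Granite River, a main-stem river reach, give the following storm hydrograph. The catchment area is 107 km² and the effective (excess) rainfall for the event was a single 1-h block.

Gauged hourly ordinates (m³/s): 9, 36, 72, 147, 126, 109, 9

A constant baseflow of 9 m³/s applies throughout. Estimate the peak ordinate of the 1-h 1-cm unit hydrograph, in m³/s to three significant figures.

U_p ≈ 92.2 m³/s

Direct runoff: 0.0, 27.0, 63.0, 138.0, 117.0, 100.0, 0.0 m³/s; ΣQ_DR = 445.0 m³/s, peak = 138.0 m³/s.
Runoff depth d = ΣQ_DR·Δt / A = 445.0 × 3600 / (107 km²) = 14.97 mm.
The 1-cm UH is the DRH scaled by (10 mm)/d, so U_p = 138.0 × 10/14.97 = 92.2 m³/s.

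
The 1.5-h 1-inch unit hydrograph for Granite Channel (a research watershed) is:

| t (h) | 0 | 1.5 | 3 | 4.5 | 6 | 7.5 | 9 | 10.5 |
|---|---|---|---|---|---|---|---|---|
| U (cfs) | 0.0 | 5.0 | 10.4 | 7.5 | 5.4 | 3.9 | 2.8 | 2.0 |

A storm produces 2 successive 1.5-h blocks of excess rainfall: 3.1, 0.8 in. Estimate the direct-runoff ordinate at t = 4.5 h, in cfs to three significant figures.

By discrete convolution, Q_j = Σ (P_i / 1 in) · U_{j−i}.
At t = 4.5 h (j=3): Q = (3.1/1)·7.5 + (0.8/1)·10.4 = 31.6 cfs.

Q ≈ 31.6 cfs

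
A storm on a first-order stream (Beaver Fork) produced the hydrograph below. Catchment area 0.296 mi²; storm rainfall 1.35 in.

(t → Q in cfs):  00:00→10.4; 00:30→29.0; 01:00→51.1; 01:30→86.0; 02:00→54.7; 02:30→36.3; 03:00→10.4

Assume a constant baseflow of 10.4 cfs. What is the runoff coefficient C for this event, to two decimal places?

ΣQ_DR = 205.1 cfs; V = ΣQ_DR·Δt = 3.692 × 10^5 ft³.
Runoff depth d = V / A = 0.5369 in.
C = d / P = 0.5369 / 1.35 = 0.40.

C ≈ 0.40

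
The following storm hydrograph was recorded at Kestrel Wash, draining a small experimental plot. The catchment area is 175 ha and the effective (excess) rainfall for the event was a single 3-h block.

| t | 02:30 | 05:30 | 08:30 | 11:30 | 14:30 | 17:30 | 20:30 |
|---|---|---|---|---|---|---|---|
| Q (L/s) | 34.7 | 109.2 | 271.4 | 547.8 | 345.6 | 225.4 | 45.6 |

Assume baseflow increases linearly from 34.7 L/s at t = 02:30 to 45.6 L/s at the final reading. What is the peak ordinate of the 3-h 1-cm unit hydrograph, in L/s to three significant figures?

Direct runoff: 0.00, 72.68, 233.07, 507.65, 303.63, 181.62, 0.00 L/s; ΣQ_DR = 1299 L/s, peak = 507.65 L/s.
Runoff depth d = ΣQ_DR·Δt / A = 1299 × 10800 / (175 ha) = 8.015 mm.
The 1-cm UH is the DRH scaled by (10 mm)/d, so U_p = 507.65 × 10/8.015 = 633 L/s.

U_p ≈ 633 L/s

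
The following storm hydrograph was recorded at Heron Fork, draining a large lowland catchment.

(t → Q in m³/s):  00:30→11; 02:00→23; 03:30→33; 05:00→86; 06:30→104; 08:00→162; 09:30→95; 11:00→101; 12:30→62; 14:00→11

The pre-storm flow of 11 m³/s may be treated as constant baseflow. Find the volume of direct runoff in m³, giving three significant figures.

Direct-runoff ordinates (Q − Q_b): 0.0, 12.0, 22.0, 75.0, 93.0, 151.0, 84.0, 90.0, 51.0, 0.0 m³/s.
ΣQ_DR = 578.0 m³/s.
With Δt = 1.5 h = 5400 s, V = ΣQ_DR · Δt = 578.0 × 5400 = 3.12 × 10^6 m³.

V ≈ 3.12 × 10^6 m³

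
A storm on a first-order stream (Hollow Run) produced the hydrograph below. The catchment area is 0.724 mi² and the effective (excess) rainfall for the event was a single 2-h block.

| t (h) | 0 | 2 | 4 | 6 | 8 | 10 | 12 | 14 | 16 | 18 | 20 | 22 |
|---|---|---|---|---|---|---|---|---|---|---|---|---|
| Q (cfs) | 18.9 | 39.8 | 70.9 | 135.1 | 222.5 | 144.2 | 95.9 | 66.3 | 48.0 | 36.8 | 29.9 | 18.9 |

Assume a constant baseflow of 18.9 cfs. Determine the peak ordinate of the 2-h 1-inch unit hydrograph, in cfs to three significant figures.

U_p ≈ 67.9 cfs

Direct runoff: 0.0, 20.9, 52.0, 116.2, 203.6, 125.3, 77.0, 47.4, 29.1, 17.9, 11.0, 0.0 cfs; ΣQ_DR = 700.4 cfs, peak = 203.6 cfs.
Runoff depth d = ΣQ_DR·Δt / A = 700.4 × 7200 / (0.724 mi²) = 2.998 in.
The 1-inch UH is the DRH scaled by (1 in)/d, so U_p = 203.6 × 1/2.998 = 67.9 cfs.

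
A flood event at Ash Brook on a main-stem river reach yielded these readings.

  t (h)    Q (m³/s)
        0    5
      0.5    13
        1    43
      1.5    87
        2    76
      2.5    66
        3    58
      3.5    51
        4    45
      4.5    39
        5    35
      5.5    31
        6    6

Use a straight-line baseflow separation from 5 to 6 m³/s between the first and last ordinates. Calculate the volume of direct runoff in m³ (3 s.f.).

V ≈ 8.70 × 10^5 m³

Direct-runoff ordinates (Q − Q_b): 0.00, 7.92, 37.83, 81.75, 70.67, 60.58, 52.50, 45.42, 39.33, 33.25, 29.17, 25.08, 0.00 m³/s.
ΣQ_DR = 483.5 m³/s.
With Δt = 0.5 h = 1800 s, V = ΣQ_DR · Δt = 483.5 × 1800 = 8.70 × 10^5 m³.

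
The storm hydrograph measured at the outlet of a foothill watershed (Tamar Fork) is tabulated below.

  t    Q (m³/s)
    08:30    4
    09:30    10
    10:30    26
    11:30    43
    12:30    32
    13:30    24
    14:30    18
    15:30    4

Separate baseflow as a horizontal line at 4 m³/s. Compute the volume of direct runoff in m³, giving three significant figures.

Direct-runoff ordinates (Q − Q_b): 0.0, 6.0, 22.0, 39.0, 28.0, 20.0, 14.0, 0.0 m³/s.
ΣQ_DR = 129.0 m³/s.
With Δt = 1 h = 3600 s, V = ΣQ_DR · Δt = 129.0 × 3600 = 4.64 × 10^5 m³.

V ≈ 4.64 × 10^5 m³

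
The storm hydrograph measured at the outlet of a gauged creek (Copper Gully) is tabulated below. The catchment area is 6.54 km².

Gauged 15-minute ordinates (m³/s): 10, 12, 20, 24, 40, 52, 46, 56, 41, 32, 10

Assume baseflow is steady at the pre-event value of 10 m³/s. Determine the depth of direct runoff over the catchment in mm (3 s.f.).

Direct runoff: 0.0, 2.0, 10.0, 14.0, 30.0, 42.0, 36.0, 46.0, 31.0, 22.0, 0.0 m³/s; ΣQ_DR = 233.0 m³/s.
V = ΣQ_DR · Δt = 233.0 × 900 s = 2.097 × 10^5 m³.
Over A = 6.54 km², depth = V / A = 32.1 mm.

d ≈ 32.1 mm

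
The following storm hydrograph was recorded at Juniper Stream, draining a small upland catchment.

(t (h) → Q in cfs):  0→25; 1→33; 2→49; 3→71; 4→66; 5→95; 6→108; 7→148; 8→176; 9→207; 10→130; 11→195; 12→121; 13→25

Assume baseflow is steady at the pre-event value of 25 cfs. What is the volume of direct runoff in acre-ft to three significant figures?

Direct-runoff ordinates (Q − Q_b): 0.0, 8.0, 24.0, 46.0, 41.0, 70.0, 83.0, 123.0, 151.0, 182.0, 105.0, 170.0, 96.0, 0.0 cfs.
ΣQ_DR = 1099 cfs.
With Δt = 1 h = 3600 s, V = ΣQ_DR · Δt = 1099 × 3600 = 3.96 × 10^6 ft³ = 90.8 acre-ft.

V ≈ 90.8 acre-ft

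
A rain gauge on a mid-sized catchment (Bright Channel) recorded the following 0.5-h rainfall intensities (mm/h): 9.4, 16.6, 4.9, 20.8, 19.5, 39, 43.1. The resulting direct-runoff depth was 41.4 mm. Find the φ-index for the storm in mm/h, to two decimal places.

Only the 5 blocks with intensity above φ contribute runoff: 16.6, 20.8, 19.5, 39, 43.1 mm/h.
Σ(I−φ)·Δt = d  ⇒  (16.6+20.8+19.5+39+43.1 − 5φ)·0.5 = 41.4
φ = (139.0 − 41.4/0.5) / 5 = 11.24 mm/h.

φ ≈ 11.24 mm/h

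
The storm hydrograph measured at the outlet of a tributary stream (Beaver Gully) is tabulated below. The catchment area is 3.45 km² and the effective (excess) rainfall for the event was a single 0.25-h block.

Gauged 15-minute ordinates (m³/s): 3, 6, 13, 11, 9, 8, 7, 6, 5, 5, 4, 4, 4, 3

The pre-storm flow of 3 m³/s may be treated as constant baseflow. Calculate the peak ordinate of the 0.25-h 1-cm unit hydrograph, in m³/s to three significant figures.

U_p ≈ 8.33 m³/s

Direct runoff: 0.0, 3.0, 10.0, 8.0, 6.0, 5.0, 4.0, 3.0, 2.0, 2.0, 1.0, 1.0, 1.0, 0.0 m³/s; ΣQ_DR = 46.00 m³/s, peak = 10.0 m³/s.
Runoff depth d = ΣQ_DR·Δt / A = 46.00 × 900 / (3.45 km²) = 12.00 mm.
The 1-cm UH is the DRH scaled by (10 mm)/d, so U_p = 10.0 × 10/12.00 = 8.33 m³/s.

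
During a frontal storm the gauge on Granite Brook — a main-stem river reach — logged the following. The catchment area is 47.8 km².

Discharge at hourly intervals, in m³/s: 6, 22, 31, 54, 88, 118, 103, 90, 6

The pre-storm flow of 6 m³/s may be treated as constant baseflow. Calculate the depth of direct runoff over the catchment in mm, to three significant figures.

Direct runoff: 0.0, 16.0, 25.0, 48.0, 82.0, 112.0, 97.0, 84.0, 0.0 m³/s; ΣQ_DR = 464.0 m³/s.
V = ΣQ_DR · Δt = 464.0 × 3600 s = 1.670 × 10^6 m³.
Over A = 47.8 km², depth = V / A = 34.9 mm.

d ≈ 34.9 mm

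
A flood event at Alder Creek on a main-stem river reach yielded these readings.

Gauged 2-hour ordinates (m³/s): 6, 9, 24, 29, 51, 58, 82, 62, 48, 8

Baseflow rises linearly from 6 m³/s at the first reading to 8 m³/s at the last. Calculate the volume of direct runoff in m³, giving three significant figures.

Direct-runoff ordinates (Q − Q_b): 0.00, 2.78, 17.56, 22.33, 44.11, 50.89, 74.67, 54.44, 40.22, 0.00 m³/s.
ΣQ_DR = 307.0 m³/s.
With Δt = 2 h = 7200 s, V = ΣQ_DR · Δt = 307.0 × 7200 = 2.21 × 10^6 m³.

V ≈ 2.21 × 10^6 m³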